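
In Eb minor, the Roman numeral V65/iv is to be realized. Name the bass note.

The applied chord V65/iv is rooted on Eb: Eb-G-Bb-Db.
The figure 65 means first inversion — the third is in the bass.

G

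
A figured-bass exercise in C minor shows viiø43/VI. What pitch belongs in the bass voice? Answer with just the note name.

The applied chord viiø43/VI is rooted on G: G-Bb-Db-F.
The figure 43 means second inversion — the fifth is in the bass.

Db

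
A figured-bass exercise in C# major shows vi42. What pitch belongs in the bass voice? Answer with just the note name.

G#

vi in C# major has root A#; the chord is A#-C#-E#-G#.
The figure 42 means third inversion — the seventh is in the bass.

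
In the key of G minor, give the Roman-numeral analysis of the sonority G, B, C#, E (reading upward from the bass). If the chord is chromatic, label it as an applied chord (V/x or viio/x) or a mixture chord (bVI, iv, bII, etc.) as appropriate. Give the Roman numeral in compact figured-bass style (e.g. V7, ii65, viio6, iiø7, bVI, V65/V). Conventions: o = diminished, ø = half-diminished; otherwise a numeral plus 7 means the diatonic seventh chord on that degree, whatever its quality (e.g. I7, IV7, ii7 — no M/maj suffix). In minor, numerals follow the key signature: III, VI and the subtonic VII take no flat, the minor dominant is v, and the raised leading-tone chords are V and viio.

Stacked in thirds the chord is C#-E-G-B: a half-diminished seventh chord on C#.
C# sits a half step below D (V in G minor); a diminished chord there is the applied leading-tone chord of V.
With G in the bass the chord is in second inversion, so the figured bass is 43.

viiø43/V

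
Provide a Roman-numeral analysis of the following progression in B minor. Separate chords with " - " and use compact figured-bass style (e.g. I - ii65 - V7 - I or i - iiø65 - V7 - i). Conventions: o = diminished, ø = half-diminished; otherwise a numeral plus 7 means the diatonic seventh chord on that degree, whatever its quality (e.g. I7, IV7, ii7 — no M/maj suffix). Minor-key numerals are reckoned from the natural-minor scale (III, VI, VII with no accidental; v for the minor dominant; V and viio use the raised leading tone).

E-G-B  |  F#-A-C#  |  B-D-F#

iv - v - i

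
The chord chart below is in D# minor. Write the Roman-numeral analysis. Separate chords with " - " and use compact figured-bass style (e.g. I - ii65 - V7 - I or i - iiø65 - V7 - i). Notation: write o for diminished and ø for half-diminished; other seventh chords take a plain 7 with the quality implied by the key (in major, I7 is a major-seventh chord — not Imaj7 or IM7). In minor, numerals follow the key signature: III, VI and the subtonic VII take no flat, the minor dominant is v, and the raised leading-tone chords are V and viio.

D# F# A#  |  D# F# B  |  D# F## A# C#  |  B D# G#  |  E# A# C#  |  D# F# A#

i - VI6 - V7/iv - iv6 - v64 - i

D#-F#-A#: minor triad on D# = scale degree 1 → i.
D#-F#-B: root B is the submediant; major triad there is VI6.
D#-F##-A#-C# is the secondary dominant of iv (dominant seventh chord on D#): V7/iv.
B-D#-G#: root G# is the subdominant; minor triad there is iv6.
E#-A#-C#: minor triad on A# = scale degree 5 → v64.
D#-F#-A#: minor triad on D# = scale degree 1 → i.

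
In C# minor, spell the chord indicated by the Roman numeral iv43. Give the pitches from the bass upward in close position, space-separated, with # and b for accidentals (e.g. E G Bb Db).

C# E F# A

The numeral's case and figure indicate a minor seventh chord. In C# minor its root, the fourth degree, is F#.
Stacking thirds from F# gives F#-A-C#-E.
With the 43 figure the chord is in second inversion; from the bass C# upward in close position it reads C#-E-F#-A.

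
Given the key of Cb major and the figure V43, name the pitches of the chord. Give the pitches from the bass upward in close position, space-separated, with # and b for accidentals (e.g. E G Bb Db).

Db Fb Gb Bb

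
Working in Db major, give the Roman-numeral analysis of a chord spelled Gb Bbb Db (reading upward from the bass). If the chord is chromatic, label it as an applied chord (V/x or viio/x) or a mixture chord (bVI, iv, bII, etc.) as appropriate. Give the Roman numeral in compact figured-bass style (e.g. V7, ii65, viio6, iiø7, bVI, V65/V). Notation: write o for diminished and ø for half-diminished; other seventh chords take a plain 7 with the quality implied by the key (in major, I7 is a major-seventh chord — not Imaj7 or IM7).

iv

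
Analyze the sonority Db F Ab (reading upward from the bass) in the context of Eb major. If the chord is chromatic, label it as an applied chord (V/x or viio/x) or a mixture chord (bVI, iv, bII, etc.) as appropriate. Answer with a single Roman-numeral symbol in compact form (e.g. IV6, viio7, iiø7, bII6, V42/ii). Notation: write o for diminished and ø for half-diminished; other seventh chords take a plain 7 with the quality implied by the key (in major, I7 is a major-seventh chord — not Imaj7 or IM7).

The pitches Db-F-Ab form a major triad rooted on Db.
Db is the lowered seventh degree of Eb major (diatonic 7 would be D). This is a major triad on the lowered seventh degree (the subtonic), borrowed from the parallel minor.

bVII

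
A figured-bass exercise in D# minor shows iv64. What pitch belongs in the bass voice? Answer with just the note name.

iv in D# minor has root G#; the chord is G#-B-D#.
The figure 64 means second inversion — the fifth is in the bass.

D#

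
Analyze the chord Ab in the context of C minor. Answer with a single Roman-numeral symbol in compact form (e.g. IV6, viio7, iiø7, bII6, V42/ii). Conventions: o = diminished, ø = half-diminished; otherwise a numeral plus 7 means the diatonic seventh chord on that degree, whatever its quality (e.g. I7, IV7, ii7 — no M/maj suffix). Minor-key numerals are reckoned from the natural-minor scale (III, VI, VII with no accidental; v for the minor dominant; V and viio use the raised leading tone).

The pitches Ab-C-Eb form a major triad rooted on Ab.
Ab is scale degree 6 in C minor, and a major triad on that degree is written VI.

VI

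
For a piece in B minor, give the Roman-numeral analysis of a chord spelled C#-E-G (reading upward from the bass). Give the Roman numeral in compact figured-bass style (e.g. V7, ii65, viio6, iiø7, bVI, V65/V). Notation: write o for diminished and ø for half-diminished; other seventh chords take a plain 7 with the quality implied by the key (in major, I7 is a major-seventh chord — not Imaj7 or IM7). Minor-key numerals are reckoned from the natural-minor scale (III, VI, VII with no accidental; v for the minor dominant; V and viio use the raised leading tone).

Stacked in thirds the chord is C#-E-G: a diminished triad on C#.
In B minor, C# is the supertonic; the diatonic diminished triad there is iio.

iio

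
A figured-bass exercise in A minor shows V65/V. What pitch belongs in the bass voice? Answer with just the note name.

The applied chord V65/V is rooted on B: B-D#-F#-A.
The figure 65 means first inversion — the third is in the bass.

D#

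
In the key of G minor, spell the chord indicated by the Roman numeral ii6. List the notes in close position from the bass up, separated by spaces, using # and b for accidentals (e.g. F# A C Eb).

Scale degree 2 in G minor is A; here the chord built on it is altered to a minor triad. ii6 is the minor supertonic, borrowed from the parallel major (the Dorian ii).
So the chord is A-C-E, a minor triad.
The figured bass 6 indicates first inversion, placing the third (C) in the bass: C-E-A.

C E A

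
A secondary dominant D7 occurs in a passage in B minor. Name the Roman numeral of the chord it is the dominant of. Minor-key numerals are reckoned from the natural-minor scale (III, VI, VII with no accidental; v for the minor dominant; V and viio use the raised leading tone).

VI

The chord is a dominant seventh chord on D.
A dominant resolves down a perfect fifth: D → G. In B minor, G is scale degree 6, i.e. VI.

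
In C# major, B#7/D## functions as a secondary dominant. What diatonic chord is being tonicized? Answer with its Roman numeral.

iii

The chord is a dominant seventh chord on B#.
A dominant resolves down a perfect fifth: B# → E#. In C# major, E# is scale degree 3, i.e. iii.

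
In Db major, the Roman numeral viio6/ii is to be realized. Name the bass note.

F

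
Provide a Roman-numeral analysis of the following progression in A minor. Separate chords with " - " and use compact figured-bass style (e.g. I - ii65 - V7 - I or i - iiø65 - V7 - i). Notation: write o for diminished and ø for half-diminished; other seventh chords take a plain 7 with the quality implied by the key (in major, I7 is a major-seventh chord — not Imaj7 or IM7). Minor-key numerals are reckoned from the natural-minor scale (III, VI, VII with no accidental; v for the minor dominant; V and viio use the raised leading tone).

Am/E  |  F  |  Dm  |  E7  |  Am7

Am/E: minor triad on A = scale degree 1 → i64.
F has root F, degree 6 in A minor, so VI.
Dm: minor triad on D = scale degree 4 → iv.
E7: root E is the dominant; dominant seventh chord there is V7.
Am7 has root A, degree 1 in A minor, so i7.

i64 - VI - iv - V7 - i7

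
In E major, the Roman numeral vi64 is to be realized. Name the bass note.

G#

vi in E major has root C#; the chord is C#-E-G#.
The figure 64 means second inversion — the fifth is in the bass.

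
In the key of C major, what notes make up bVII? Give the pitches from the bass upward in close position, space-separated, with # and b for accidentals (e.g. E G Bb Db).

Bb D F

bVII is a major triad on the lowered seventh degree (the subtonic), borrowed from the parallel minor. In C major that root is Bb.
So the chord is Bb-D-F.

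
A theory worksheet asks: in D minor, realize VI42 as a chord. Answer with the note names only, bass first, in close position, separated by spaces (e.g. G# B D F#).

The numeral's case and figure indicate a major seventh chord. In D minor its root, the sixth degree, is Bb.
That chord is spelled Bb-D-F-A.
With the 42 figure the chord is in third inversion; from the bass A upward in close position it reads A-Bb-D-F.

A Bb D F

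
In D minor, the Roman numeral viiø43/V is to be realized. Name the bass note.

D

The applied chord viiø43/V is rooted on G#: G#-B-D-F#.
The figure 43 means second inversion — the fifth is in the bass.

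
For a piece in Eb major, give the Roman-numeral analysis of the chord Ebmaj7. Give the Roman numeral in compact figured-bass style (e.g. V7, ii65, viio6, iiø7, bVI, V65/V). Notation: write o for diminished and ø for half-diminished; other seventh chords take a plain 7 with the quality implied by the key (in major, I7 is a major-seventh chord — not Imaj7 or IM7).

I7

The pitches Eb-G-Bb-D form a major seventh chord rooted on Eb.
Eb is scale degree 1 in Eb major, and a major seventh chord on that degree is written I7.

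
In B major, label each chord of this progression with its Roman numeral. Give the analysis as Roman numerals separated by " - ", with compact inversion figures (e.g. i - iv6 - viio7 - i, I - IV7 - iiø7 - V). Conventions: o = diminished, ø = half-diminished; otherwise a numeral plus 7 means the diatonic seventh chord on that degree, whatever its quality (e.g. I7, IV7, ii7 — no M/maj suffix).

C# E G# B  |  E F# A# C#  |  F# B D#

C#-E-G#-B: minor seventh chord on C# = scale degree 2 → ii7.
E-F#-A#-C#: dominant seventh chord on F# = scale degree 5 → V42.
F#-B-D# has root B, degree 1 in B major, so I64.

ii7 - V42 - I64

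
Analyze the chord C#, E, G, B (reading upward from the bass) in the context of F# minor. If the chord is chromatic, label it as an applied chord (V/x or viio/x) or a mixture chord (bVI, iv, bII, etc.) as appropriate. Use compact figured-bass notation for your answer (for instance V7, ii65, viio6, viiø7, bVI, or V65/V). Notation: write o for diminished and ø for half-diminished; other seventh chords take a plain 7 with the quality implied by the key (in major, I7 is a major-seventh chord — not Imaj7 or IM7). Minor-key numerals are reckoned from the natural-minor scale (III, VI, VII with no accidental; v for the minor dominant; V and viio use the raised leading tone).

Stacked in thirds the chord is C#-E-G-B: a half-diminished seventh chord on C#.
C# sits a half step below D (VI in F# minor); a diminished chord there is the applied leading-tone chord of VI.

viiø7/VI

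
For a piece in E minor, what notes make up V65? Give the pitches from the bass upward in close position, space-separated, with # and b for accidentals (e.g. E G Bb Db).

In E minor, scale degree 5 is B. The dominant is major (leading tone raised), so V is a dominant seventh chord.
Stacking thirds from B gives B-D#-F#-A.
With the 65 figure the chord is in first inversion; from the bass D# upward in close position it reads D#-F#-A-B.

D# F# A B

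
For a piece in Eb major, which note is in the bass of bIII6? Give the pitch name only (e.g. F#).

Bb

bIII in Eb major has root Gb; the chord is Gb-Bb-Db.
The figure 6 means first inversion — the third is in the bass.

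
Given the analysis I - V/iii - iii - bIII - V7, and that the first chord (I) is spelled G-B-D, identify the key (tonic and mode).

G major

The chord G is a major triad rooted on G; its label is I.
If G is scale degree 1 and the mode makes that degree carry a major triad, the tonic is G and the mode is major.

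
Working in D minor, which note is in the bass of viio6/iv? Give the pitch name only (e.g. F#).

A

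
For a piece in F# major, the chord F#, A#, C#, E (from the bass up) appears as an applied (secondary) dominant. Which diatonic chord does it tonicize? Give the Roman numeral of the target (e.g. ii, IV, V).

IV

The chord is a dominant seventh chord on F#.
A dominant resolves down a perfect fifth: F# → B. In F# major, B is scale degree 4, i.e. IV.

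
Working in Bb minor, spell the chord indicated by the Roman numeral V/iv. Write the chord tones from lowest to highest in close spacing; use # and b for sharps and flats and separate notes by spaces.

The slash means an applied dominant: we want the dominant of iv. In Bb minor, iv is Eb minor, and its dominant is built on Bb.
Building a major triad on Bb gives Bb-D-F.

Bb D F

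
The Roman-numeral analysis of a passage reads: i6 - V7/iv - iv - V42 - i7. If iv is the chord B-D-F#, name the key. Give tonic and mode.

The anchor chord is a minor triad on B, labeled iv.
Counting down 3 scale steps from B places the tonic on F#; a minor triad on degree 4 is diatonic only in minor.

F# minor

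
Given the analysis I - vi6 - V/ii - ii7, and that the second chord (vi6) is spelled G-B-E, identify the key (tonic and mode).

vi6 is given as G-B-E — a minor triad with root E.
Counting down 5 scale steps from E places the tonic on G; a minor triad on degree 6 is diatonic only in major.

G major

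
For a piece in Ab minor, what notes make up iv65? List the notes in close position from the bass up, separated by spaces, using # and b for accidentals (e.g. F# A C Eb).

Fb Ab Cb Db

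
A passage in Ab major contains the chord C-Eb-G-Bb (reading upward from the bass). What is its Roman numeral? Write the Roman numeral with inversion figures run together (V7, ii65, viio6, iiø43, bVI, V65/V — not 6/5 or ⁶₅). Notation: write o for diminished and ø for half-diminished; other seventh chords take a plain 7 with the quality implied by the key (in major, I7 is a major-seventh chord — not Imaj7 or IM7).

The pitches C-Eb-G-Bb form a minor seventh chord rooted on C.
In Ab major, C is the mediant; the diatonic minor seventh chord there is iii7.

iii7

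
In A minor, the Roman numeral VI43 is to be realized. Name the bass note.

VI in A minor has root F; the chord is F-A-C-E.
The figure 43 means second inversion — the fifth is in the bass.

C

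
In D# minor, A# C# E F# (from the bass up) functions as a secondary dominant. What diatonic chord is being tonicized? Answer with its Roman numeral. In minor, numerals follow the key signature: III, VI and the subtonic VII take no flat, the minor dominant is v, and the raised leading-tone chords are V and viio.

VI

The chord is a dominant seventh chord on F#.
A dominant resolves down a perfect fifth: F# → B. In D# minor, B is scale degree 6, i.e. VI.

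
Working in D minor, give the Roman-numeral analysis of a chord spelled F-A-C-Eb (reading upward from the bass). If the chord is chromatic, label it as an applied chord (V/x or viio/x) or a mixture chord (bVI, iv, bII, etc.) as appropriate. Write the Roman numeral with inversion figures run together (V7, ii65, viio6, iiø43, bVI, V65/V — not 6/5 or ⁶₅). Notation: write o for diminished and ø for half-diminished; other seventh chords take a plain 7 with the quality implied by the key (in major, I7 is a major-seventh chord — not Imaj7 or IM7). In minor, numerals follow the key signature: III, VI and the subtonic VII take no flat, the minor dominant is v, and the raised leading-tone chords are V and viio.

V7/VI

The pitches F-A-C-Eb form a dominant seventh chord rooted on F.
F is not a diatonic chord root with this quality in D minor, but it lies a perfect fifth above Bb (VI), so the chord functions as an applied dominant of VI.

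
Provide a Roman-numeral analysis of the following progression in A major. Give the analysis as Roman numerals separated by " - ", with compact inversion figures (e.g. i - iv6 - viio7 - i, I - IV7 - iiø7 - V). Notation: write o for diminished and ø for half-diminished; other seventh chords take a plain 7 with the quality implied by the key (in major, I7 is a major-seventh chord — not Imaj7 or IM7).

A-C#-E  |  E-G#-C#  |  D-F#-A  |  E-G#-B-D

I - iii6 - IV - V7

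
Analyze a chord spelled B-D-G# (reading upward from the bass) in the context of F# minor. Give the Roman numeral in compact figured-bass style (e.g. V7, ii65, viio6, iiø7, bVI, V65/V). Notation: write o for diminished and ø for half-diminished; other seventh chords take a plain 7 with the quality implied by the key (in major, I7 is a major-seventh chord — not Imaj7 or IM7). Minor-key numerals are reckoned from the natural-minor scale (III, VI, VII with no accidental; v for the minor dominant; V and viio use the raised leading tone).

The pitches G#-B-D form a diminished triad rooted on G#.
In F# minor, G# is the supertonic; the diatonic diminished triad there is iio.
With B in the bass the chord is in first inversion, so the figured bass is 6.

iio6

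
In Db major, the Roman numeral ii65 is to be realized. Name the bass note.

Gb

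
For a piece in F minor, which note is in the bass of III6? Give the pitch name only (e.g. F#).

C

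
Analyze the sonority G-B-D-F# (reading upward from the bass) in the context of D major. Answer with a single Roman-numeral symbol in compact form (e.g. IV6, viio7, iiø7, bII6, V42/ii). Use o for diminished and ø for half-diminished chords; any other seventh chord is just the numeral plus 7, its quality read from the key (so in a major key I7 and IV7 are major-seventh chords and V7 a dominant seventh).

The pitches G-B-D-F# form a major seventh chord rooted on G.
In D major, G is the subdominant; the diatonic major seventh chord there is IV7.

IV7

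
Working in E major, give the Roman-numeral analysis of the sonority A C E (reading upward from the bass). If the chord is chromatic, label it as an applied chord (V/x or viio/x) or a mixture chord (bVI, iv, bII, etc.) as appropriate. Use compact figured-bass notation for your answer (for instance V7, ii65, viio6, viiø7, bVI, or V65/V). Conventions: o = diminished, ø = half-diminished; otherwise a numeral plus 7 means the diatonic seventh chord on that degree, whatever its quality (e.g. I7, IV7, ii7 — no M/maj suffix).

iv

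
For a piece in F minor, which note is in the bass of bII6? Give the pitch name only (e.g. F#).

bII in F minor has root Gb; the chord is Gb-Bb-Db.
The figure 6 means first inversion — the third is in the bass.

Bb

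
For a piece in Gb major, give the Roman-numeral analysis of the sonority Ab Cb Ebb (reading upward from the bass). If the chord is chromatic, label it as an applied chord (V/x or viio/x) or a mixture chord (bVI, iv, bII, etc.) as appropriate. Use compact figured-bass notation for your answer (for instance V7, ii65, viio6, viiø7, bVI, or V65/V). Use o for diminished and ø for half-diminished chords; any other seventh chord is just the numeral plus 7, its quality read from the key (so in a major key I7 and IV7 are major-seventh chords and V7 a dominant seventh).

The pitches Ab-Cb-Ebb form a diminished triad rooted on Ab.
Ab is the second degree of Gb major. This is the diminished supertonic triad, borrowed from the parallel minor.

iio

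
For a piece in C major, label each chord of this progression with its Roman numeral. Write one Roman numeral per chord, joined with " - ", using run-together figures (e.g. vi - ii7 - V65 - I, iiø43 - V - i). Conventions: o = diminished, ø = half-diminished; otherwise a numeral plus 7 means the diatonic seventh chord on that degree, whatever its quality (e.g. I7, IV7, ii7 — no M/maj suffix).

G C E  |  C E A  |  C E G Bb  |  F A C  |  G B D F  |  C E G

G-C-E: major triad on C = scale degree 1 → I64.
C-E-A has root A, degree 6 in C major, so vi6.
C-E-G-Bb: chromatic; C is V of IV, so V7/IV.
F-A-C: major triad on F = scale degree 4 → IV.
G-B-D-F: root G is the dominant; dominant seventh chord there is V7.
C-E-G: major triad on C = scale degree 1 → I.

I64 - vi6 - V7/IV - IV - V7 - I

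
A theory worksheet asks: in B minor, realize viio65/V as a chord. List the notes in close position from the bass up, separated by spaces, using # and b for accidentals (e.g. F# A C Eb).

viio65/V is a secondary leading-tone chord. The target V is F# in B minor; the applied chord is rooted a semitone below, on E#.
Building a fully diminished seventh chord on E# gives E#-G#-B-D.
The figured bass 65 indicates first inversion, placing the third (G#) in the bass: G#-B-D-E#.

G# B D E#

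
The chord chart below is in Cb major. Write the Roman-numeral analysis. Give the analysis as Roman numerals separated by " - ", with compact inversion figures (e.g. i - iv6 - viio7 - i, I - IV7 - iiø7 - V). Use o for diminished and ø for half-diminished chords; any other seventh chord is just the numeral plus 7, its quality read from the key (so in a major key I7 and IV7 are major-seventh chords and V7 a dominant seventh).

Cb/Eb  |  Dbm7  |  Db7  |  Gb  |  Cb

I6 - ii7 - V7/V - V - I

Cb/Eb: major triad on Cb = scale degree 1 → I6.
Dbm7 has root Db, degree 2 in Cb major, so ii7.
Db7 is the secondary dominant of V (dominant seventh chord on Db): V7/V.
Gb: major triad on Gb = scale degree 5 → V.
Cb has root Cb, degree 1 in Cb major, so I.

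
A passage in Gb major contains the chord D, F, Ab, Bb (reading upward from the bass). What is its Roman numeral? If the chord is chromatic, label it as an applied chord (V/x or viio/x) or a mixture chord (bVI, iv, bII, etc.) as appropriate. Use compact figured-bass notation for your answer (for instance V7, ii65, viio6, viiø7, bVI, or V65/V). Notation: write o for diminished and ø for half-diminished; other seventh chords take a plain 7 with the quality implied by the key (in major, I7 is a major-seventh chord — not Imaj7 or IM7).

V65/vi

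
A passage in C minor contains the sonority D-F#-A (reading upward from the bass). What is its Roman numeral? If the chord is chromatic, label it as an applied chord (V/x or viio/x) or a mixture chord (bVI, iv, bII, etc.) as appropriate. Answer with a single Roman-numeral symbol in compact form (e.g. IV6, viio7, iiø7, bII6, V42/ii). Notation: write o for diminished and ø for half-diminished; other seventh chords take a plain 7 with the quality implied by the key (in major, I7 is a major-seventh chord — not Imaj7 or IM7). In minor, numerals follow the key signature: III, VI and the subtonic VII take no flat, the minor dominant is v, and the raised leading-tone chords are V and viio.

V/V

Stacked in thirds the chord is D-F#-A: a major triad on D.
D is not a diatonic chord root with this quality in C minor, but it lies a perfect fifth above G (V), so the chord functions as an applied dominant of V.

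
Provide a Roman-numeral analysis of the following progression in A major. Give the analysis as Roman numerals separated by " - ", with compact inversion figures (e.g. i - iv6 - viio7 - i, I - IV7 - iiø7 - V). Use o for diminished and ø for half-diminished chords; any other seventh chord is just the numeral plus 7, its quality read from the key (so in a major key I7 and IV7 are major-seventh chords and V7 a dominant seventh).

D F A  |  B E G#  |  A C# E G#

D-F-A: D with this quality isn't in the key; it's iv, borrowed from the parallel minor.
B-E-G# has root E, degree 5 in A major, so V64.
A-C#-E-G#: major seventh chord on A = scale degree 1 → I7.

iv - V64 - I7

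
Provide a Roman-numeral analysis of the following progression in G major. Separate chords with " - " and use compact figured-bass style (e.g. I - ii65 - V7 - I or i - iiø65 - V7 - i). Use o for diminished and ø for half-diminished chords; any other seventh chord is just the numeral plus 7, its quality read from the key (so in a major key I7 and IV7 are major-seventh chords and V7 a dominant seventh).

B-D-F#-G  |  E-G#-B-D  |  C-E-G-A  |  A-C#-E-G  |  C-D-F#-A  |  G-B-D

B-D-F#-G: root G is the tonic; major seventh chord there is I65.
E-G#-B-D: a dominant seventh chord on E, the applied dominant of ii → V7/ii.
C-E-G-A: root A is the supertonic; minor seventh chord there is ii65.
A-C#-E-G: a dominant seventh chord on A, the applied dominant of V → V7/V.
C-D-F#-A: dominant seventh chord on D = scale degree 5 → V42.
G-B-D has root G, degree 1 in G major, so I.

I65 - V7/ii - ii65 - V7/V - V42 - I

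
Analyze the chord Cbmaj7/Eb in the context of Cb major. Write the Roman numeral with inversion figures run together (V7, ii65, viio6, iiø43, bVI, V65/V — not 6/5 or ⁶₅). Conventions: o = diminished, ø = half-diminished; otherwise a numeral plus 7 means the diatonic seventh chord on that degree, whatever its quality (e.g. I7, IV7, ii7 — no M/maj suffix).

I65

Stacked in thirds the chord is Cb-Eb-Gb-Bb: a major seventh chord on Cb.
Cb is scale degree 1 in Cb major, and a major seventh chord on that degree is written I7.
With Eb in the bass the chord is in first inversion, so the figured bass is 65.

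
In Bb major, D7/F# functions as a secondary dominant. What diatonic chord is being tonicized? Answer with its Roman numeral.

vi

The chord is a dominant seventh chord on D.
A dominant resolves down a perfect fifth: D → G. In Bb major, G is scale degree 6, i.e. vi.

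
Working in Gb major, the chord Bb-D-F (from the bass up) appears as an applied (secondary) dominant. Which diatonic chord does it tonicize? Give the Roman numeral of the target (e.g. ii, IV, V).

The chord is a major triad on Bb.
A dominant resolves down a perfect fifth: Bb → Eb. In Gb major, Eb is scale degree 6, i.e. vi.

vi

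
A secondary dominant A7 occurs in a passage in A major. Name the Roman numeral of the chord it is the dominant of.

IV

The chord is a dominant seventh chord on A.
A dominant resolves down a perfect fifth: A → D. In A major, D is scale degree 4, i.e. IV.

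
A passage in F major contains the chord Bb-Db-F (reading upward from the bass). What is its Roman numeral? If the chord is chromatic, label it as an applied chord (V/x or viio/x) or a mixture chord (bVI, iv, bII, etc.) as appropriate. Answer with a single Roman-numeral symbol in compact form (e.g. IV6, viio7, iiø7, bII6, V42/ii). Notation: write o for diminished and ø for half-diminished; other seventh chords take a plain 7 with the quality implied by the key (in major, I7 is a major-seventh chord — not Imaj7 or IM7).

The pitches Bb-Db-F form a minor triad rooted on Bb.
Bb is the fourth degree of F major. This is the minor subdominant, borrowed from the parallel minor.

iv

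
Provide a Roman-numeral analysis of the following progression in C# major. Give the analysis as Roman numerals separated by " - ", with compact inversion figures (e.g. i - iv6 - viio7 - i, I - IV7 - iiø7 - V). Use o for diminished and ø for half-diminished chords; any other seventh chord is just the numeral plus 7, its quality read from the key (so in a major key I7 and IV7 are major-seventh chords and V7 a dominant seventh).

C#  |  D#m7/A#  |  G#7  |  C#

C#: major triad on C# = scale degree 1 → I.
D#m7/A#: root D# is the supertonic; minor seventh chord there is ii43.
G#7: root G# is the dominant; dominant seventh chord there is V7.
C#: major triad on C# = scale degree 1 → I.

I - ii43 - V7 - I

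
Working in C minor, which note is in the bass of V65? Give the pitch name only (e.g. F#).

B

V in C minor has root G; the chord is G-B-D-F.
The figure 65 means first inversion — the third is in the bass.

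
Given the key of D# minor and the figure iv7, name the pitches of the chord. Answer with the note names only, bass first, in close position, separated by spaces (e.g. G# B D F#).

In D# minor, the fourth degree is G#, and the diatonic chord built there is a minor seventh chord.
Stacking thirds from G# gives G#-B-D#-F#.

G# B D# F#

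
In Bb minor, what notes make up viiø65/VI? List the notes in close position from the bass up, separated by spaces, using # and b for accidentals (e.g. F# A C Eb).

Ab Cb Eb F

The slash marks an applied leading-tone chord: viio of VI. In Bb minor, VI is Gb, so the leading tone to it is F, a half step below.
Building a half-diminished seventh chord on F gives F-Ab-Cb-Eb.
The figured bass 65 indicates first inversion, placing the third (Ab) in the bass: Ab-Cb-Eb-F.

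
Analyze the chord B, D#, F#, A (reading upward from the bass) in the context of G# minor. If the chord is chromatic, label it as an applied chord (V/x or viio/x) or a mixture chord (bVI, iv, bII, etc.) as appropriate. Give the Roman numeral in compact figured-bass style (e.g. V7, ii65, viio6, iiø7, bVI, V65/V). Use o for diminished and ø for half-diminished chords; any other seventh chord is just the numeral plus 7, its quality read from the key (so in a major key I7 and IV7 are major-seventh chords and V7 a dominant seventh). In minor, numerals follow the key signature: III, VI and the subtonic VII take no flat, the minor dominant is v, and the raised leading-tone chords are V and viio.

V7/VI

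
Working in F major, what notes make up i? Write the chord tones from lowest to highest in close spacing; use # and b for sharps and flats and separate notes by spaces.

F Ab C

i is the minor tonic, borrowed from the parallel minor. In F major that root is F.
So the chord is F-Ab-C.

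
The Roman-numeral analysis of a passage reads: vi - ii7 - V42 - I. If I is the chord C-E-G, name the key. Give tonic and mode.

C major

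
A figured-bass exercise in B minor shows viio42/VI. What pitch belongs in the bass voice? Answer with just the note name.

The applied chord viio42/VI is rooted on F#: F#-A-C-Eb.
The figure 42 means third inversion — the seventh is in the bass.

Eb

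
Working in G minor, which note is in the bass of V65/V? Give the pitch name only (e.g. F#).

C#

The applied chord V65/V is rooted on A: A-C#-E-G.
The figure 65 means first inversion — the third is in the bass.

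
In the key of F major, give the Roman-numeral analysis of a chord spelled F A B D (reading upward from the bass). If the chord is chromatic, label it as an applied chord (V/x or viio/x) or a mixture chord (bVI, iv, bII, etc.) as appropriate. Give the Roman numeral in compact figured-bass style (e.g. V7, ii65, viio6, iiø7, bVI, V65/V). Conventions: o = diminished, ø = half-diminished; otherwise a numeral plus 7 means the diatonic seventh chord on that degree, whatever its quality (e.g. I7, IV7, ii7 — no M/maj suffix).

Stacked in thirds the chord is B-D-F-A: a half-diminished seventh chord on B.
B sits a half step below C (V in F major); a diminished chord there is the applied leading-tone chord of V.
With F in the bass the chord is in second inversion, so the figured bass is 43.

viiø43/V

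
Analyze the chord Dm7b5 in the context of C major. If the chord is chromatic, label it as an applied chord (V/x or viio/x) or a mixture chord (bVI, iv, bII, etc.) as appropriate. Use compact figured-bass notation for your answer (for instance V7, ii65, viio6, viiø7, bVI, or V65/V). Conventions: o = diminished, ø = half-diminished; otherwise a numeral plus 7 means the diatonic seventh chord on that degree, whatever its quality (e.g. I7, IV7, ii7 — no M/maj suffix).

iiø7

The pitches D-F-Ab-C form a half-diminished seventh chord rooted on D.
D is the second degree of C major. This is the half-diminished supertonic seventh, borrowed from the parallel minor.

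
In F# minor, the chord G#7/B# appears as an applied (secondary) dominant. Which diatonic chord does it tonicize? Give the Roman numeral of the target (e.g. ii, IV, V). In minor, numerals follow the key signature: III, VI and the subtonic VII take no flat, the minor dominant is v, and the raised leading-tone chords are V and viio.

V

The chord is a dominant seventh chord on G#.
A dominant resolves down a perfect fifth: G# → C#. In F# minor, C# is scale degree 5, i.e. V.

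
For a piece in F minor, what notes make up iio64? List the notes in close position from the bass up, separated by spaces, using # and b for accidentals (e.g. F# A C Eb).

Db G Bb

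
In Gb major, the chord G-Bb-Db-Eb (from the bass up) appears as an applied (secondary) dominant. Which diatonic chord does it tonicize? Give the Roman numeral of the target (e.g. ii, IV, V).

ii

The chord is a dominant seventh chord on Eb.
A dominant resolves down a perfect fifth: Eb → Ab. In Gb major, Ab is scale degree 2, i.e. ii.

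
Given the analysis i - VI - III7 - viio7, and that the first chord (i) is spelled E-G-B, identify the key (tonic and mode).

E minor

The anchor chord is a minor triad on E, labeled i.
If E is scale degree 1 and the mode makes that degree carry a minor triad, the tonic is E and the mode is minor.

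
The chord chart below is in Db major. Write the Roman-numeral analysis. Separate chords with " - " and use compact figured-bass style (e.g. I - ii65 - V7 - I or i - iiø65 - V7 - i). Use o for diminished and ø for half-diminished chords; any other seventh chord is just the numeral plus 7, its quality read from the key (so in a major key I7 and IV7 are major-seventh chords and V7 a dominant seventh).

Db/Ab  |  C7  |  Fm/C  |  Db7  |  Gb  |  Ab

I64 - V7/iii - iii64 - V7/IV - IV - V

Db/Ab has root Db, degree 1 in Db major, so I64.
C7: chromatic; C is V of iii, so V7/iii.
Fm/C: minor triad on F = scale degree 3 → iii64.
Db7: a dominant seventh chord on Db, the applied dominant of IV → V7/IV.
Gb: major triad on Gb = scale degree 4 → IV.
Ab: root Ab is the dominant; major triad there is V.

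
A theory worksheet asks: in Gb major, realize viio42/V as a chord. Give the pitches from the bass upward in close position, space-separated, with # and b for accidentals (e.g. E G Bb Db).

Bbb C Eb Gb

The slash marks an applied leading-tone chord: viio of V. In Gb major, V is Db, so the leading tone to it is C, a half step below.
Building a fully diminished seventh chord on C gives C-Eb-Gb-Bbb.
The figured bass 42 indicates third inversion, placing the seventh (Bbb) in the bass: Bbb-C-Eb-Gb.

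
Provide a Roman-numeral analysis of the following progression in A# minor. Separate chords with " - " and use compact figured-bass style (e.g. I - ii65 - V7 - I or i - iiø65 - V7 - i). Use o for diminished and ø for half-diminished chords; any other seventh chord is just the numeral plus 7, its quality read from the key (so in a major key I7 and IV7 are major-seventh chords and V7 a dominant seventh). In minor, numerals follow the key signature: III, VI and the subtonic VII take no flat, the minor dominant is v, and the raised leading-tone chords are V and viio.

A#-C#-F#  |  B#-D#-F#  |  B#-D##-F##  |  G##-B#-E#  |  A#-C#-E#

VI6 - iio - V/V - V6 - i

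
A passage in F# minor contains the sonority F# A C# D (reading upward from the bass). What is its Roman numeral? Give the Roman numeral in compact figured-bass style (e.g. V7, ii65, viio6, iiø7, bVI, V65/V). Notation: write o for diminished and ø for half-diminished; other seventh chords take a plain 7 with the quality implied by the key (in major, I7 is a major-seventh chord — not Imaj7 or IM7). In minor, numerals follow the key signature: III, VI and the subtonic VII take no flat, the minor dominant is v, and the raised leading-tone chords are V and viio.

The pitches D-F#-A-C# form a major seventh chord rooted on D.
D is scale degree 6 in F# minor, and a major seventh chord on that degree is written VI7.
With F# in the bass the chord is in first inversion, so the figured bass is 65.

VI65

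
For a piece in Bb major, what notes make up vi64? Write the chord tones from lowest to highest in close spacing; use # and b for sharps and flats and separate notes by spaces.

D G Bb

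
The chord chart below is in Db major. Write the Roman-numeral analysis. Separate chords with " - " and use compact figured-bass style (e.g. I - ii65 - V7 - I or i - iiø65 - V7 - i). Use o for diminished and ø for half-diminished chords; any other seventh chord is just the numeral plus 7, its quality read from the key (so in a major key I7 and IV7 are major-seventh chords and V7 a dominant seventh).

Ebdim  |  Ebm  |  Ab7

Ebdim is non-diatonic — iio, a mixture chord from Db minor.
Ebm: root Eb is the supertonic; minor triad there is ii.
Ab7: dominant seventh chord on Ab = scale degree 5 → V7.

iio - ii - V7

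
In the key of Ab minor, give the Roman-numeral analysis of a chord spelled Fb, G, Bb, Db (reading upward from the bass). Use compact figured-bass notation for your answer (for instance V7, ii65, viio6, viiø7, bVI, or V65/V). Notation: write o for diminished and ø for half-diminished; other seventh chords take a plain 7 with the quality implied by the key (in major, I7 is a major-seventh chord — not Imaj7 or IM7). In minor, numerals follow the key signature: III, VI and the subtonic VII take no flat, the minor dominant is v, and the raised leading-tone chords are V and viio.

viio42

Stacked in thirds the chord is G-Bb-Db-Fb: a fully diminished seventh chord on G.
G is scale degree 7 in Ab minor, and a fully diminished seventh chord on that degree is written viio7.
With Fb in the bass the chord is in third inversion, so the figured bass is 42.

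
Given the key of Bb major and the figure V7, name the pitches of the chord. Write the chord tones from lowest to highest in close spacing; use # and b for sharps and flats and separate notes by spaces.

F A C Eb

In Bb major, the fifth degree is F, and the diatonic chord built there is a dominant seventh chord.
Stacking thirds from F gives F-A-C-Eb.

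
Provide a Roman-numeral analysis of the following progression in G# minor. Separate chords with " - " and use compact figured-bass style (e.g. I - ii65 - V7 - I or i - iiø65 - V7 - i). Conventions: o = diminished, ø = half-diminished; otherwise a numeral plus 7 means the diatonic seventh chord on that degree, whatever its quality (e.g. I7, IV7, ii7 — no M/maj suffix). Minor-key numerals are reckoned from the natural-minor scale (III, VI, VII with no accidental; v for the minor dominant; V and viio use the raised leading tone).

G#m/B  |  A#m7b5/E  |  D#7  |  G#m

G#m/B: minor triad on G# = scale degree 1 → i6.
A#m7b5/E: half-diminished seventh chord on A# = scale degree 2 → iiø43.
D#7: root D# is the dominant; dominant seventh chord there is V7.
G#m: minor triad on G# = scale degree 1 → i.

i6 - iiø43 - V7 - i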